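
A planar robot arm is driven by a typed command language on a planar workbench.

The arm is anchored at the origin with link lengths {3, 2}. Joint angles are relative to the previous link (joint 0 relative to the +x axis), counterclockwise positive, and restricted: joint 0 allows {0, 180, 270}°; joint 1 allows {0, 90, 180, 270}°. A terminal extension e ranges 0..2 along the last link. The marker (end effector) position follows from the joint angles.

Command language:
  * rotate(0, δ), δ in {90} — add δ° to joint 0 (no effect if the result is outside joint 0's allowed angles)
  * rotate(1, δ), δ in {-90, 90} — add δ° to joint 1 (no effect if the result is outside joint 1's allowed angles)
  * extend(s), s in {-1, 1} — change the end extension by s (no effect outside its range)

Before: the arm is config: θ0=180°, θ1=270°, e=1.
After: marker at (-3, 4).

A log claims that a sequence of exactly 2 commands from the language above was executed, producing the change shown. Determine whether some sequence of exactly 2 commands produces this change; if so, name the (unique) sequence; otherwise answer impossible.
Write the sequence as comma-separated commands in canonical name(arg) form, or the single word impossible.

start: config: θ0=180°, θ1=270°, e=1
step 1 (extend(1)): config: θ0=180°, θ1=270°, e=2
step 2 (extend(1)): config: θ0=180°, θ1=270°, e=2
no other 2-command option fits: unique.

extend(1), extend(1)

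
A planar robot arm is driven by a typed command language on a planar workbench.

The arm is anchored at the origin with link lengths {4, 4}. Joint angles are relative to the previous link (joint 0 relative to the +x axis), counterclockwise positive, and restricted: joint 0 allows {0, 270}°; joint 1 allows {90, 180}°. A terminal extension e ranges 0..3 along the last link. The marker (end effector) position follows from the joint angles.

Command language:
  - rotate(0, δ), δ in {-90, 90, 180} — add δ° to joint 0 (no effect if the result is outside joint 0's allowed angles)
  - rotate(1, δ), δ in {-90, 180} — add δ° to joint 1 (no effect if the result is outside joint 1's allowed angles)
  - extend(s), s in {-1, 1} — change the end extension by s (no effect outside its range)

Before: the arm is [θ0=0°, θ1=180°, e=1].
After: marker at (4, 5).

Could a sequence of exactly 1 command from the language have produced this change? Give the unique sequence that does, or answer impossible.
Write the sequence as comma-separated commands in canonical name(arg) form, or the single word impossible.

from: [θ0=0°, θ1=180°, e=1]
1. rotate(1, -90) → [θ0=0°, θ1=90°, e=1]
all 7 alternatives checked — unique.

rotate(1, -90)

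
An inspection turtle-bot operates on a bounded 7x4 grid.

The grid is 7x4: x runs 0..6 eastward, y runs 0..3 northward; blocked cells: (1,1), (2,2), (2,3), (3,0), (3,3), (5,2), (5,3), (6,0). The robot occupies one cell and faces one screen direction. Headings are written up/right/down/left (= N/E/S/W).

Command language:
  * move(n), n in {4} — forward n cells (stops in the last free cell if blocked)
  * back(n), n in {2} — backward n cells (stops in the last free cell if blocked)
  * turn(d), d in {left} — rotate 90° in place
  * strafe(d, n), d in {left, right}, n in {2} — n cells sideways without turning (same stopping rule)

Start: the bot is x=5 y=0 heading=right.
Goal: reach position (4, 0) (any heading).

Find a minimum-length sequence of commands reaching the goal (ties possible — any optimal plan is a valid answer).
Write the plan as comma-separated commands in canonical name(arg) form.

back(2)

begin: x=5 y=0 heading=right
t=1 back(2) ⇒ x=4 y=0 heading=right
minimal: 1 command(s), checked below 1.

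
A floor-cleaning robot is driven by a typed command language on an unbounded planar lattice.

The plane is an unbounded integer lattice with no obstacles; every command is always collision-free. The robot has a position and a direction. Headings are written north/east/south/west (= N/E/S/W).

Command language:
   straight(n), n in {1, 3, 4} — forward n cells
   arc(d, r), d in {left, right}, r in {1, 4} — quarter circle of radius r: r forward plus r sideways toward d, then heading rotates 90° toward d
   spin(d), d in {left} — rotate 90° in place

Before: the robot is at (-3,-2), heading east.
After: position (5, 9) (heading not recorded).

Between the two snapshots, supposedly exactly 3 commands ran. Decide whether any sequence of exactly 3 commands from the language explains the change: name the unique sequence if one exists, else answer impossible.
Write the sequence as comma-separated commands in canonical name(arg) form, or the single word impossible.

key: running arc(right, 4) before arc(left, 4) would end elsewhere — order is forced
begin: at (-3,-2), heading east
step 1 (arc(left, 4)): at (1,2), heading north
step 2 (straight(3)): at (1,5), heading north
step 3 (arc(right, 4)): at (5,9), heading east
no other 3-command option fits: unique.

arc(left, 4), straight(3), arc(right, 4)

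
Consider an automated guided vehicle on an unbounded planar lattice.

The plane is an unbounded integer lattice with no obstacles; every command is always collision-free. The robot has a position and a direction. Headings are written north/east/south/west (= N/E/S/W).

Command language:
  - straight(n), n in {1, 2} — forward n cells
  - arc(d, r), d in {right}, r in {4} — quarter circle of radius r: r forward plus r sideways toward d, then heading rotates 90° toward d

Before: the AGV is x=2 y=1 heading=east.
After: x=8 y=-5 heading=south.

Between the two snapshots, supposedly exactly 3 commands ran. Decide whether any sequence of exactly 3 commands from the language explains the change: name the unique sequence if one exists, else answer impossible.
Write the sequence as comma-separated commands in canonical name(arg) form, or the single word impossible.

straight(2), arc(right, 4), straight(2)

key: position moved to (8,-5) AND the heading swung to S — translation plus rotation needed
t0: x=2 y=1 heading=east
t=1 straight(2) ⇒ x=4 y=1 heading=east
t=2 arc(right, 4) ⇒ x=8 y=-3 heading=south
t=3 straight(2) ⇒ x=8 y=-5 heading=south
all 27 alternatives checked — unique.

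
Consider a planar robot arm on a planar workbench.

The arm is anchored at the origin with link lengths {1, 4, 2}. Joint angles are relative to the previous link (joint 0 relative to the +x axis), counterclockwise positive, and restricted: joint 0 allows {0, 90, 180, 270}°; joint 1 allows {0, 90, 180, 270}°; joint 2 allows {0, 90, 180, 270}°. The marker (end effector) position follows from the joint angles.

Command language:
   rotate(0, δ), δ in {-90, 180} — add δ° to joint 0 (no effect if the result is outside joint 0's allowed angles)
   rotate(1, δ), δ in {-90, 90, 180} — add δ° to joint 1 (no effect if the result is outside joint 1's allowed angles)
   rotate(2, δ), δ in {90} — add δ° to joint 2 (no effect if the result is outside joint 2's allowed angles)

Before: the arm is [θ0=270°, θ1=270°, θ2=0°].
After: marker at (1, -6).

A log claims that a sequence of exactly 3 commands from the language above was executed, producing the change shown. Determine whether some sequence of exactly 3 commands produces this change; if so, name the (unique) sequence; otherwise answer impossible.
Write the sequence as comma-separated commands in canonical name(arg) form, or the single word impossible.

rotate(0, -90), rotate(0, -90), rotate(0, -90)

t0: [θ0=270°, θ1=270°, θ2=0°]
1. rotate(0, -90) → [θ0=180°, θ1=270°, θ2=0°]
2. rotate(0, -90) → [θ0=90°, θ1=270°, θ2=0°]
3. rotate(0, -90) → [θ0=0°, θ1=270°, θ2=0°]
all 216 alternatives checked — unique.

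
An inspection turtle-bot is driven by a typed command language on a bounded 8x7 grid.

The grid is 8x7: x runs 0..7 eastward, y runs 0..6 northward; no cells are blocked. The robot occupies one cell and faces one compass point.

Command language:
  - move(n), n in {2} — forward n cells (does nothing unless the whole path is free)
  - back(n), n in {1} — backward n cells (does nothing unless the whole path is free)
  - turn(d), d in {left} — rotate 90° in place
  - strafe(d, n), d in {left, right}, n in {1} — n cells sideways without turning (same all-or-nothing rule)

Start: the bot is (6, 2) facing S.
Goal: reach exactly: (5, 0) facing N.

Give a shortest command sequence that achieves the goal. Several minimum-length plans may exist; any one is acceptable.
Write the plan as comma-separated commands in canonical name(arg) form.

strafe(right, 1), move(2), turn(left), turn(left)

from: (6, 2) facing S
1. strafe(right, 1) → (5, 2) facing S
2. move(2) → (5, 0) facing S
3. turn(left) → (5, 0) facing E
4. turn(left) → (5, 0) facing N
no 3-step plan works, so 4 is optimal.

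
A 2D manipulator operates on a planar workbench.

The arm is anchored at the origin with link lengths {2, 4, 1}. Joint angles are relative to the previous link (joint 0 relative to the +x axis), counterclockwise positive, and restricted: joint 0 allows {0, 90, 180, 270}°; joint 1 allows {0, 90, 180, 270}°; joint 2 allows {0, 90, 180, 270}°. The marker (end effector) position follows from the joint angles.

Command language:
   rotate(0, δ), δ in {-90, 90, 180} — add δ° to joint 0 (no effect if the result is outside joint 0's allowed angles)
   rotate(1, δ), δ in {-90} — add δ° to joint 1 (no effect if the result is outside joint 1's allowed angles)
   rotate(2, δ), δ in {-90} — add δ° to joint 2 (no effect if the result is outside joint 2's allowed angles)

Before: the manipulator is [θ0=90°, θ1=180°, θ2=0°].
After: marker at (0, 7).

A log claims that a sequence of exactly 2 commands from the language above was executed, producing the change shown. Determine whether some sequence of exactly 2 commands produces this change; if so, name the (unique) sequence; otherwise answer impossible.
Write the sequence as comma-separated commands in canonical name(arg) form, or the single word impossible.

t0: [θ0=90°, θ1=180°, θ2=0°]
[1] after rotate(1, -90): [θ0=90°, θ1=90°, θ2=0°]
[2] after rotate(1, -90): [θ0=90°, θ1=0°, θ2=0°]
all 25 alternatives checked — unique.

rotate(1, -90), rotate(1, -90)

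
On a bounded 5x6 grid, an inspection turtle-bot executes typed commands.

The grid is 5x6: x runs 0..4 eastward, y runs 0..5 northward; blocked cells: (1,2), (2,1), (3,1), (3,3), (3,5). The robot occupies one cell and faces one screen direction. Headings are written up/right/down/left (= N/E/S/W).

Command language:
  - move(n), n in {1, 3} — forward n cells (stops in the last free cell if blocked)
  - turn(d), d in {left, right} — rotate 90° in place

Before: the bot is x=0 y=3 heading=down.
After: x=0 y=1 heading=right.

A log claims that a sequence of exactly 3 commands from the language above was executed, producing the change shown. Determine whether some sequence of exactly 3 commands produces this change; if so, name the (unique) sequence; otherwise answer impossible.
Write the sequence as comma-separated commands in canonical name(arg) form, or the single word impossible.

move(1), move(1), turn(left)

key: running turn(left) before move(1) would end elsewhere — order is forced
t0: x=0 y=3 heading=down
1. move(1) → x=0 y=2 heading=down
2. move(1) → x=0 y=1 heading=down
3. turn(left) → x=0 y=1 heading=right
no rival 3-sequence matches.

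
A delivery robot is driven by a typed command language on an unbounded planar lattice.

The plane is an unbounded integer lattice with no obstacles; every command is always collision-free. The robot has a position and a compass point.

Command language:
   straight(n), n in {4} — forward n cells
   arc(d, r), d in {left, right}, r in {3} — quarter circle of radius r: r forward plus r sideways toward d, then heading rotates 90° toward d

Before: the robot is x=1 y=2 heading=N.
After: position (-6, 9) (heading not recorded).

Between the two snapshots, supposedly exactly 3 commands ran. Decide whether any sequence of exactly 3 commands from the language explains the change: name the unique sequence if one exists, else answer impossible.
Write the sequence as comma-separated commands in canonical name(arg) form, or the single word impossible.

t0: x=1 y=2 heading=N
1. straight(4) → x=1 y=6 heading=N
2. arc(left, 3) → x=-2 y=9 heading=W
3. straight(4) → x=-6 y=9 heading=W
uniquely the one of 27 3-step routes that fits.

straight(4), arc(left, 3), straight(4)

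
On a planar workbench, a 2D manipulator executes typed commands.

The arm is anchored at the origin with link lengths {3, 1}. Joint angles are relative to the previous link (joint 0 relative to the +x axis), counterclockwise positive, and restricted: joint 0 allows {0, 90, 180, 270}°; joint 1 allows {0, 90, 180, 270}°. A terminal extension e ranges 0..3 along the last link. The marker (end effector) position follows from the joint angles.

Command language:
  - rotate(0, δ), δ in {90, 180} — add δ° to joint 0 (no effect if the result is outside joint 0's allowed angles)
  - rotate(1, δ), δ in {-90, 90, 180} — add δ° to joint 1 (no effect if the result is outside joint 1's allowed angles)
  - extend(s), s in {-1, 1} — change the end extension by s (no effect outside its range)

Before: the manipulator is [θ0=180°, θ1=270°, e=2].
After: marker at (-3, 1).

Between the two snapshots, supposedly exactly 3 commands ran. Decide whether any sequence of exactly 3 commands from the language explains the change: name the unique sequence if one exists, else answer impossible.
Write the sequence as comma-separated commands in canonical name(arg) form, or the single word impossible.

extend(-1), extend(-1), extend(-1)

t0: [θ0=180°, θ1=270°, e=2]
t=1 extend(-1) ⇒ [θ0=180°, θ1=270°, e=1]
t=2 extend(-1) ⇒ [θ0=180°, θ1=270°, e=0]
t=3 extend(-1) ⇒ [θ0=180°, θ1=270°, e=0]
uniquely the one of 343 3-step routes that fits.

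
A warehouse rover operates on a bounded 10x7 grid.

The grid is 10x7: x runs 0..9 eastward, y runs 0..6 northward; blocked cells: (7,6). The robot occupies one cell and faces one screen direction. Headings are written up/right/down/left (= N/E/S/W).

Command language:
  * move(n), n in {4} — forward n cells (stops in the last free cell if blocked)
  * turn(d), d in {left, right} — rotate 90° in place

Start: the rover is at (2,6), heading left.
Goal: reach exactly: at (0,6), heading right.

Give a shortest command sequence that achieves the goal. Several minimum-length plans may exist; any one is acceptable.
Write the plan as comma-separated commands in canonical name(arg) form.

initial: at (2,6), heading left
[1] after move(4): at (0,6), heading left
[2] after turn(left): at (0,6), heading down
[3] after turn(left): at (0,6), heading right
shorter routes all fall short; 3 is best.

move(4), turn(left), turn(left)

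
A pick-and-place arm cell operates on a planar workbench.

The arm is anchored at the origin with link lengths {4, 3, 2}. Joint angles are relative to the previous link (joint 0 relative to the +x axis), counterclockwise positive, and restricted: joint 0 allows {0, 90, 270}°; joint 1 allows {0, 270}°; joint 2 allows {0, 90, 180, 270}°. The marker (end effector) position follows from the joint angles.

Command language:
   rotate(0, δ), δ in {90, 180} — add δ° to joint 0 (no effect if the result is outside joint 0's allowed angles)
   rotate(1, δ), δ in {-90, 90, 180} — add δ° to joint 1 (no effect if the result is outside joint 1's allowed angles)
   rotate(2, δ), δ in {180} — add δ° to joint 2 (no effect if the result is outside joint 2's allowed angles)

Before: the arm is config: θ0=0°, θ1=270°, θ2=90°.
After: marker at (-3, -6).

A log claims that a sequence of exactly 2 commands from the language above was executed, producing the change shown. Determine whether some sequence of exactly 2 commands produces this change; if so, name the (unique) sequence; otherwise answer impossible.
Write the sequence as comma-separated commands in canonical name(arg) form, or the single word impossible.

key: order matters: swapping rotate(0, 90) and rotate(0, 180) lands elsewhere
from: config: θ0=0°, θ1=270°, θ2=90°
[1] after rotate(0, 90): config: θ0=90°, θ1=270°, θ2=90°
[2] after rotate(0, 180): config: θ0=270°, θ1=270°, θ2=90°
uniquely the one of 36 2-step routes that fits.

rotate(0, 90), rotate(0, 180)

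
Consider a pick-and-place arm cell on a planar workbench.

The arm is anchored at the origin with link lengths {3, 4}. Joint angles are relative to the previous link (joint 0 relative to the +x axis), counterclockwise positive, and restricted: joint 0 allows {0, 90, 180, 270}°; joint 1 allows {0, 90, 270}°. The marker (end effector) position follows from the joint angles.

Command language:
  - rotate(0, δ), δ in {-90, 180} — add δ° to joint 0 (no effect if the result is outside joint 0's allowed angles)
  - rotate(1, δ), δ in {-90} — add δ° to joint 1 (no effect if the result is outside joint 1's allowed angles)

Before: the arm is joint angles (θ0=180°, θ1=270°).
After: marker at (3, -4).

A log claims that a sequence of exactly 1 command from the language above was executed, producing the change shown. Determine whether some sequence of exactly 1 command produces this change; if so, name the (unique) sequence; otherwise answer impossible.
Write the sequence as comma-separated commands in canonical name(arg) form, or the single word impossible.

rotate(0, 180)

begin: joint angles (θ0=180°, θ1=270°)
t=1 rotate(0, 180) ⇒ joint angles (θ0=0°, θ1=270°)
no other 1-command option fits: unique.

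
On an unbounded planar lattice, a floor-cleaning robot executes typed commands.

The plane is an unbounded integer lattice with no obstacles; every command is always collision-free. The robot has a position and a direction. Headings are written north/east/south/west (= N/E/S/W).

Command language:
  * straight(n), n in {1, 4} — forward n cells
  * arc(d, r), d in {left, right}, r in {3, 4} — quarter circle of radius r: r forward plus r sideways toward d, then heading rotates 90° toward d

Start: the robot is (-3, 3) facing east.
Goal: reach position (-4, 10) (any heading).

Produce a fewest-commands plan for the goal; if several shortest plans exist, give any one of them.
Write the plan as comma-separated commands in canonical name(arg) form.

arc(left, 3), arc(left, 4)

from: (-3, 3) facing east
1. arc(left, 3) → (0, 6) facing north
2. arc(left, 4) → (-4, 10) facing west
minimal: 2 command(s), checked below 2.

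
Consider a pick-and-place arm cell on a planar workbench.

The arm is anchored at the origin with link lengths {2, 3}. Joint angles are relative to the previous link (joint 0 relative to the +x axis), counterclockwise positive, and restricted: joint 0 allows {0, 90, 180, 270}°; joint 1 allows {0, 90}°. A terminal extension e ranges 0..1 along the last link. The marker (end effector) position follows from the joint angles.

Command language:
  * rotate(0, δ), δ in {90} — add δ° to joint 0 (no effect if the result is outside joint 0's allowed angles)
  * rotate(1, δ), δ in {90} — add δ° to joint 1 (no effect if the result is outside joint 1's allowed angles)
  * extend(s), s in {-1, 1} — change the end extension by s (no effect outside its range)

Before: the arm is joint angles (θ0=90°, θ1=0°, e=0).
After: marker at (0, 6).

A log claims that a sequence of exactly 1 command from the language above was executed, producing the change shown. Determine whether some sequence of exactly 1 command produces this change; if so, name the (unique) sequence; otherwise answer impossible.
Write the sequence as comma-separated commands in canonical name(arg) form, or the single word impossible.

start: joint angles (θ0=90°, θ1=0°, e=0)
1. extend(1) → joint angles (θ0=90°, θ1=0°, e=1)
no rival 1-sequence matches.

extend(1)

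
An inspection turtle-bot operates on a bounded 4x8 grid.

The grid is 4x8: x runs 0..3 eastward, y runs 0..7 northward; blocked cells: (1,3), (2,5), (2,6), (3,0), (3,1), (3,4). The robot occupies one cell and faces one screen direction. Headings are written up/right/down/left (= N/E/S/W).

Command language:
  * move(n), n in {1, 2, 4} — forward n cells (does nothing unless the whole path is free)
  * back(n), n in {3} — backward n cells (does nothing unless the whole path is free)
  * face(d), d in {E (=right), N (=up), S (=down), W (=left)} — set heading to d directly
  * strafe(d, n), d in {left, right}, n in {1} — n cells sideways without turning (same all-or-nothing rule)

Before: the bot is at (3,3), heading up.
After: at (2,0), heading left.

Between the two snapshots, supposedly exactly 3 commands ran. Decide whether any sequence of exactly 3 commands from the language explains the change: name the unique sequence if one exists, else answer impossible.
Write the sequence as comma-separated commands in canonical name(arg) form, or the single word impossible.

key: order matters: swapping strafe(left, 1) and face(W) lands elsewhere
start: at (3,3), heading up
[1] after strafe(left, 1): at (2,3), heading up
[2] after back(3): at (2,0), heading up
[3] after face(W): at (2,0), heading left
no rival 3-sequence matches.

strafe(left, 1), back(3), face(W)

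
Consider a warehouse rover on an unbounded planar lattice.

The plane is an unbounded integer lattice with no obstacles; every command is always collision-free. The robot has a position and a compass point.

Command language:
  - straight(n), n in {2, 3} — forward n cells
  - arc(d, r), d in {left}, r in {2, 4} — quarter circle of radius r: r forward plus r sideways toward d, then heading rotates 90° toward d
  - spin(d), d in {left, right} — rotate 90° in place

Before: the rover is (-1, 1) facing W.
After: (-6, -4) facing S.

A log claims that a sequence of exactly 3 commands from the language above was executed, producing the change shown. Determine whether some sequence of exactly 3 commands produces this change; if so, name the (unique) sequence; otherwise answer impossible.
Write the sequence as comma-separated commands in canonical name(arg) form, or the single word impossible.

key: cell and facing (now S) both changed — the 3 commands mix motion and turning
from: (-1, 1) facing W
t=1 straight(3) ⇒ (-4, 1) facing W
t=2 arc(left, 2) ⇒ (-6, -1) facing S
t=3 straight(3) ⇒ (-6, -4) facing S
no other 3-command option fits: unique.

straight(3), arc(left, 2), straight(3)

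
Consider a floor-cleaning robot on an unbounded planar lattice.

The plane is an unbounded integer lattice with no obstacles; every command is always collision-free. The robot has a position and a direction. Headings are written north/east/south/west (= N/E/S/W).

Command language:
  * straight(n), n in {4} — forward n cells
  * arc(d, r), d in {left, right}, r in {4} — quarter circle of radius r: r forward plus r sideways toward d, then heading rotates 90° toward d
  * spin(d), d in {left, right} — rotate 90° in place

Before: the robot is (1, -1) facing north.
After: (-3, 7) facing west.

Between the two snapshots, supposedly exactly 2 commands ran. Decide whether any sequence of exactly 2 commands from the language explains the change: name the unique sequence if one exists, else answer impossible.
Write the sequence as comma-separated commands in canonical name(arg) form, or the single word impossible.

straight(4), arc(left, 4)

key: order matters: swapping straight(4) and arc(left, 4) lands elsewhere
t0: (1, -1) facing north
1. straight(4) → (1, 3) facing north
2. arc(left, 4) → (-3, 7) facing west
no rival 2-sequence matches.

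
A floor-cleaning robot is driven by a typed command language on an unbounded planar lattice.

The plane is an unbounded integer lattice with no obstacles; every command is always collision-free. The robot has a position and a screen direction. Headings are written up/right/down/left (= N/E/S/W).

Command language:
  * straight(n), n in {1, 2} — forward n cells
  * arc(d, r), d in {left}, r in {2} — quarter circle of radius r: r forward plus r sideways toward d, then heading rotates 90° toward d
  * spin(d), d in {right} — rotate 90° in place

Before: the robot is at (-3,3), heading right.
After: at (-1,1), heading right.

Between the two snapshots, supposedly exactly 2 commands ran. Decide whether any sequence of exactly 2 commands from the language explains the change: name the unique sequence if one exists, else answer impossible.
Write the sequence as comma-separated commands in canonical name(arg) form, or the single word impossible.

key: still facing E at the end — net rotation zero over 2 steps
begin: at (-3,3), heading right
1. spin(right) → at (-3,3), heading down
2. arc(left, 2) → at (-1,1), heading right
no rival 2-sequence matches.

spin(right), arc(left, 2)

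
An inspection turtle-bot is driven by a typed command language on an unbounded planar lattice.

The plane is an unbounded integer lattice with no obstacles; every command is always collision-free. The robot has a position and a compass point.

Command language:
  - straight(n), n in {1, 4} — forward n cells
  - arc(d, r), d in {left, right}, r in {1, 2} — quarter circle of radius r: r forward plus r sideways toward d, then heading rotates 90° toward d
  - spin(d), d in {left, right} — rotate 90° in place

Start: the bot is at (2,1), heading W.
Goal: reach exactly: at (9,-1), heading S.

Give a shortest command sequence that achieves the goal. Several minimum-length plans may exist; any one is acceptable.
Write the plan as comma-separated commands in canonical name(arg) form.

start: at (2,1), heading W
[1] after spin(left): at (2,1), heading S
[2] after arc(left, 2): at (4,-1), heading E
[3] after straight(1): at (5,-1), heading E
[4] after straight(4): at (9,-1), heading E
[5] after spin(right): at (9,-1), heading S
no 4-step plan works, so 5 is optimal.

spin(left), arc(left, 2), straight(1), straight(4), spin(right)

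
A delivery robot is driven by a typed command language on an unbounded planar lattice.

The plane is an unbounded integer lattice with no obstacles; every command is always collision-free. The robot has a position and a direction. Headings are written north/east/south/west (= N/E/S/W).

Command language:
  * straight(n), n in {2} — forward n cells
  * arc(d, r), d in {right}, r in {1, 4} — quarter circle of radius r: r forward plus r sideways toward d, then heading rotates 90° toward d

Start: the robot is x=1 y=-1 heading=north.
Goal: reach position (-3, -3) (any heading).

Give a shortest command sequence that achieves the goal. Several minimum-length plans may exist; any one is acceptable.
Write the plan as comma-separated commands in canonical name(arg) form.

from: x=1 y=-1 heading=north
step 1 (straight(2)): x=1 y=1 heading=north
step 2 (arc(right, 1)): x=2 y=2 heading=east
step 3 (arc(right, 1)): x=3 y=1 heading=south
step 4 (arc(right, 4)): x=-1 y=-3 heading=west
step 5 (straight(2)): x=-3 y=-3 heading=west
nothing shorter than 5 reaches the goal.

straight(2), arc(right, 1), arc(right, 1), arc(right, 4), straight(2)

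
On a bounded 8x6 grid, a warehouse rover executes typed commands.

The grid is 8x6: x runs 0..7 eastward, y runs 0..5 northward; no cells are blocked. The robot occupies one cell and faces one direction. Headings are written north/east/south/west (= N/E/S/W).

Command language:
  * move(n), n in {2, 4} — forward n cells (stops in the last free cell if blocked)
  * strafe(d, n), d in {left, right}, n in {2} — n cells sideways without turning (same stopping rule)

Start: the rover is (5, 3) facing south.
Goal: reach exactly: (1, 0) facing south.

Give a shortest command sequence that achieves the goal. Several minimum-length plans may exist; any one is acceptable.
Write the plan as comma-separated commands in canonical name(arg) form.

t0: (5, 3) facing south
[1] after move(4): (5, 0) facing south
[2] after strafe(right, 2): (3, 0) facing south
[3] after strafe(right, 2): (1, 0) facing south
shorter routes all fall short; 3 is best.

move(4), strafe(right, 2), strafe(right, 2)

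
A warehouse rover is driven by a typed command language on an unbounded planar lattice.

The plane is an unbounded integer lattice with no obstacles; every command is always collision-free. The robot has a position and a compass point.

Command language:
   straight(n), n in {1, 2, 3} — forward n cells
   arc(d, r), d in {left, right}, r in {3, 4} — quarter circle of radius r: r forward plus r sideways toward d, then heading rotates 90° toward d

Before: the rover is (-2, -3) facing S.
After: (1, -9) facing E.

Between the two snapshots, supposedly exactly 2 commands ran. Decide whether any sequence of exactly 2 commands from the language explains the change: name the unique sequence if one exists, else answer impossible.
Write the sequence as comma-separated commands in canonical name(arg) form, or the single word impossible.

straight(3), arc(left, 3)

key: running arc(left, 3) before straight(3) would end elsewhere — order is forced
t0: (-2, -3) facing S
[1] after straight(3): (-2, -6) facing S
[2] after arc(left, 3): (1, -9) facing E
no other 2-command option fits: unique.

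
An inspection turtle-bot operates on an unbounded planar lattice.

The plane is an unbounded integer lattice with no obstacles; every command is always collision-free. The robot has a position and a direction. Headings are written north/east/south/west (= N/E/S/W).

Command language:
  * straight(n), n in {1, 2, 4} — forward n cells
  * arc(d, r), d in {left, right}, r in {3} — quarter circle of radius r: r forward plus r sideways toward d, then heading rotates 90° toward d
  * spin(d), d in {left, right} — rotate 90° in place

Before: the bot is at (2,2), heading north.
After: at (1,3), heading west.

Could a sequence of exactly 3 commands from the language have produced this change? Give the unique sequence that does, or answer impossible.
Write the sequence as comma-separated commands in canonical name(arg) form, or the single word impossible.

straight(1), spin(left), straight(1)

key: cell and facing (now W) both changed — the 3 commands mix motion and turning
begin: at (2,2), heading north
1. straight(1) → at (2,3), heading north
2. spin(left) → at (2,3), heading west
3. straight(1) → at (1,3), heading west
no other 3-command option fits: unique.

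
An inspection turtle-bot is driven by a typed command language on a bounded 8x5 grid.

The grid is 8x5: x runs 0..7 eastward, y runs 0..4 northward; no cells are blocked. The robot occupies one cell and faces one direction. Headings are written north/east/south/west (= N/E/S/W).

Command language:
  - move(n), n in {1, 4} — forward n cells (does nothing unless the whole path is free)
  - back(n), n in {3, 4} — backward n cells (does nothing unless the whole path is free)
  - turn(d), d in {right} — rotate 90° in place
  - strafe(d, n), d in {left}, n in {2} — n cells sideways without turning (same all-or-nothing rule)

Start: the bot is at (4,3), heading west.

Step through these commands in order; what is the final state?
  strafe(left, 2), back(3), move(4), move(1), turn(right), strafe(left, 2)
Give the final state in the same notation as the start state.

at (0,1), heading north

start: at (4,3), heading west
step 1 (strafe(left, 2)): at (4,1), heading west
step 2 (back(3)): at (7,1), heading west
step 3 (move(4)): at (3,1), heading west
step 4 (move(1)): at (2,1), heading west
step 5 (turn(right)): at (2,1), heading north
step 6 (strafe(left, 2)): at (0,1), heading north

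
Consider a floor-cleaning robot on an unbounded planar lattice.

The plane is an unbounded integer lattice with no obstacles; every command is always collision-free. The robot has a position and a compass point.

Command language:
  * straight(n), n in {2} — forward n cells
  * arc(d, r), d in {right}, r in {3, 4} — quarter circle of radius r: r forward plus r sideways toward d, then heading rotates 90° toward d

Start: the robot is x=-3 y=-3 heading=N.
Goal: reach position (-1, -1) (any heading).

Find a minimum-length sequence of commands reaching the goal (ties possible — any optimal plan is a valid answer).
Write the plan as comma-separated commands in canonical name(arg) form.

arc(right, 3), arc(right, 3), arc(right, 4), arc(right, 3), arc(right, 3)

initial: x=-3 y=-3 heading=N
[1] after arc(right, 3): x=0 y=0 heading=E
[2] after arc(right, 3): x=3 y=-3 heading=S
[3] after arc(right, 4): x=-1 y=-7 heading=W
[4] after arc(right, 3): x=-4 y=-4 heading=N
[5] after arc(right, 3): x=-1 y=-1 heading=E
shorter routes all fall short; 5 is best.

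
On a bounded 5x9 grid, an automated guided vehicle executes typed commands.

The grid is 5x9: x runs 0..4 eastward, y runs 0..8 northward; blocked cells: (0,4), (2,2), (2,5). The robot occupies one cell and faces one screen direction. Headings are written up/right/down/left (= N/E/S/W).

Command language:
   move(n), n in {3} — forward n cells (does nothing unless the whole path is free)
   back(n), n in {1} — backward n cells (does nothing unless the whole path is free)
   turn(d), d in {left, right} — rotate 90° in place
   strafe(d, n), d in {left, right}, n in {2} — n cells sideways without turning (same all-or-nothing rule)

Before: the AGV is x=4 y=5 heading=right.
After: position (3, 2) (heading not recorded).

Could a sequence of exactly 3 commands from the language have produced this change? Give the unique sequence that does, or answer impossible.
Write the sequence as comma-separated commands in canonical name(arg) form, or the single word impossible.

back(1), turn(right), move(3)

key: order matters: swapping back(1) and move(3) lands elsewhere
begin: x=4 y=5 heading=right
step 1 (back(1)): x=3 y=5 heading=right
step 2 (turn(right)): x=3 y=5 heading=down
step 3 (move(3)): x=3 y=2 heading=down
no rival 3-sequence matches.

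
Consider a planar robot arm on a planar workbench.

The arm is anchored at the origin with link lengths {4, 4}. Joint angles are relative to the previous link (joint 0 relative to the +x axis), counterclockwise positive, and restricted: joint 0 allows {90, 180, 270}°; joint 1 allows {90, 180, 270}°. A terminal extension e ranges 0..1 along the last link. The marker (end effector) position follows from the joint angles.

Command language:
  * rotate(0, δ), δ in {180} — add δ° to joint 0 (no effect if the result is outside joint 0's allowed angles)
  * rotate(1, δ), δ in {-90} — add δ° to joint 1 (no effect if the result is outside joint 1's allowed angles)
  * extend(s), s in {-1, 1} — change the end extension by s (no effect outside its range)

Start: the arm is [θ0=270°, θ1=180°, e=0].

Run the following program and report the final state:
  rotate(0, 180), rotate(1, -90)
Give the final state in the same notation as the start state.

start: [θ0=270°, θ1=180°, e=0]
1. rotate(0, 180) → [θ0=90°, θ1=180°, e=0]
2. rotate(1, -90) → [θ0=90°, θ1=90°, e=0]

[θ0=90°, θ1=90°, e=0]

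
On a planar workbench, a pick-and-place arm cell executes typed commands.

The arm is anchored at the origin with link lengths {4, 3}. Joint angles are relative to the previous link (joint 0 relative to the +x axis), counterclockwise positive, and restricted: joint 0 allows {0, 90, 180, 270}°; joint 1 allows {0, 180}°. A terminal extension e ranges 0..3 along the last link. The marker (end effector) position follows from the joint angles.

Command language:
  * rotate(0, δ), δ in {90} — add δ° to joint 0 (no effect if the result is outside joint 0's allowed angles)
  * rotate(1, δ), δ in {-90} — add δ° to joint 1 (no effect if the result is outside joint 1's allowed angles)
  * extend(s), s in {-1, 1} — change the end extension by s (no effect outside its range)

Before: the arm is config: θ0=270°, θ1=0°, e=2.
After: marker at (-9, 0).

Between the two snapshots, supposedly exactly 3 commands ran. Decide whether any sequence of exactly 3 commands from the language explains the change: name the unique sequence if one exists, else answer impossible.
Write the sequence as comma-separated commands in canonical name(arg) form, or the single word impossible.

from: config: θ0=270°, θ1=0°, e=2
[1] after rotate(0, 90): config: θ0=0°, θ1=0°, e=2
[2] after rotate(0, 90): config: θ0=90°, θ1=0°, e=2
[3] after rotate(0, 90): config: θ0=180°, θ1=0°, e=2
all 64 alternatives checked — unique.

rotate(0, 90), rotate(0, 90), rotate(0, 90)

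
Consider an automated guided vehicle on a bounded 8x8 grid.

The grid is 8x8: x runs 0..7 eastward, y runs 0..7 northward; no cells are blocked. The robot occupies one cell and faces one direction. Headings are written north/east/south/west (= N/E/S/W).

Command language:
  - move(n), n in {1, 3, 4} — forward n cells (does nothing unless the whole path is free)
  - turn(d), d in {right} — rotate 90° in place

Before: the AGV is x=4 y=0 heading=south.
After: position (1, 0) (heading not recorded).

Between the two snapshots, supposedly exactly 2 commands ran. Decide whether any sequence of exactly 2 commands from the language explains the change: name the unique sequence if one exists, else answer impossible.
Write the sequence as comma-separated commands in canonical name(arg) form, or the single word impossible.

key: order matters: swapping turn(right) and move(3) lands elsewhere
initial: x=4 y=0 heading=south
[1] after turn(right): x=4 y=0 heading=west
[2] after move(3): x=1 y=0 heading=west
all 16 alternatives checked — unique.

turn(right), move(3)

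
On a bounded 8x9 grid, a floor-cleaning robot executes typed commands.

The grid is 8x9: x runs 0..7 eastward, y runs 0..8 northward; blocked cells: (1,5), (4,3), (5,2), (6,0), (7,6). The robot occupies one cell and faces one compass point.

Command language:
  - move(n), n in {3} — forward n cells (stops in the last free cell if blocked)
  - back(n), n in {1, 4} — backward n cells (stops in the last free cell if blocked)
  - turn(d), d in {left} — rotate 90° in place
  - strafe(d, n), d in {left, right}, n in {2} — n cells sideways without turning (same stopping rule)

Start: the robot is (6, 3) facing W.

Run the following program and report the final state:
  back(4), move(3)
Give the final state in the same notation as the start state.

(5, 3) facing W

initial: (6, 3) facing W
[1] after back(4): (7, 3) facing W
[2] after move(3): (5, 3) facing W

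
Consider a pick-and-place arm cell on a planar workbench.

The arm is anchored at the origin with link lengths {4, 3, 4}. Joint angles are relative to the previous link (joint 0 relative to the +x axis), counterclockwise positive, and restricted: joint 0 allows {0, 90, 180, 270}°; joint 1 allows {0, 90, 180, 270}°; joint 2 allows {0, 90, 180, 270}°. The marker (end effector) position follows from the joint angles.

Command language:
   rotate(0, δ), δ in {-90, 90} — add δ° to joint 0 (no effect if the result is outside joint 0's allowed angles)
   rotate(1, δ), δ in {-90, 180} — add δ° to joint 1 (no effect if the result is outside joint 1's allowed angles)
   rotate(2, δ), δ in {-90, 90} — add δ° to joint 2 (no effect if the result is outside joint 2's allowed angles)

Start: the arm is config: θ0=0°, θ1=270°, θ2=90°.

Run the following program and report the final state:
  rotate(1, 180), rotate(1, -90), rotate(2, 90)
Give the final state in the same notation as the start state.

start: config: θ0=0°, θ1=270°, θ2=90°
t=1 rotate(1, 180) ⇒ config: θ0=0°, θ1=90°, θ2=90°
t=2 rotate(1, -90) ⇒ config: θ0=0°, θ1=0°, θ2=90°
t=3 rotate(2, 90) ⇒ config: θ0=0°, θ1=0°, θ2=180°

config: θ0=0°, θ1=0°, θ2=180°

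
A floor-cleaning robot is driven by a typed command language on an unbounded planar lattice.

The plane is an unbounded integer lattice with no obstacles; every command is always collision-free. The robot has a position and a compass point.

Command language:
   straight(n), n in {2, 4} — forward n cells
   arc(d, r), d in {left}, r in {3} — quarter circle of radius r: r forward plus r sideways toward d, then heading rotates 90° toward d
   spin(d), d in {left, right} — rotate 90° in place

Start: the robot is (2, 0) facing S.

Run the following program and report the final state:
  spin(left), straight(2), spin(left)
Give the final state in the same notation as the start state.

initial: (2, 0) facing S
[1] after spin(left): (2, 0) facing E
[2] after straight(2): (4, 0) facing E
[3] after spin(left): (4, 0) facing N

(4, 0) facing N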